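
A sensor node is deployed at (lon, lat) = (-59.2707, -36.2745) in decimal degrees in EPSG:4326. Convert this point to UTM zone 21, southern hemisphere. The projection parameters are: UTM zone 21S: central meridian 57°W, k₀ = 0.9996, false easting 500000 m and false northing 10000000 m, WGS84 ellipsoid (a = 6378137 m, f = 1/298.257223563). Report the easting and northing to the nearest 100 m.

E 296000 m, N 5983200 m

Zone 21 central meridian λ₀ = 6×21 − 183 = -57°; Δλ = -2.2707°.
Transverse Mercator on WGS84 with k₀ = 0.9996 gives E = 296042.636 m, N = 5983212.866 m.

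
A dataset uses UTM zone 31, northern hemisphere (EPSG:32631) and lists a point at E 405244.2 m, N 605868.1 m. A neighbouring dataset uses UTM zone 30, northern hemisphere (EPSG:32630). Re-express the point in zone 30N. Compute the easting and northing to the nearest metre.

UTM 31N → geographic: φ = 5.48069995°, λ = 2.14460029°.
UTM 30N (λ₀ = -3°) forward: E = 1070623.870 m, N = 608252.339 m.

E 1070624 m, N 608252 m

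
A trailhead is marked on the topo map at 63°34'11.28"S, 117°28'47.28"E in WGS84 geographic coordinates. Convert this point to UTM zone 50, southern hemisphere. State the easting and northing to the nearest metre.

E 523828 m, N 2950833 m

Zone 50 central meridian λ₀ = 6×50 − 183 = 117°; Δλ = +0.4798°.
Transverse Mercator on WGS84 with k₀ = 0.9996 gives E = 523828.028 m, N = 2950833.429 m.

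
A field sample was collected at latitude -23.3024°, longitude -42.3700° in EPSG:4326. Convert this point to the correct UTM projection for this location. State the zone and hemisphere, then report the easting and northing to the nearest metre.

Longitude -42.3700° lies in the 6° band [-48°, -42°), giving zone 23; latitude is south of the equator, so 23S.
Zone 23 central meridian λ₀ = 6×23 − 183 = -45°; Δλ = +2.6300°.
Transverse Mercator on WGS84 with k₀ = 0.9996 gives E = 768987.622 m, N = 7420560.675 m.

Zone 23S: E 768988 m, N 7420561 m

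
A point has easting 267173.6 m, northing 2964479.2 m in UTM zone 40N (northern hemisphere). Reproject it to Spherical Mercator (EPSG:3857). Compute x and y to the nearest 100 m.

Unproject from UTM 40N (λ₀ = 57°) → φ = 26.78240008°, λ = 54.65820037°.
Web Mercator (R = 6378137 m): x = 6084523.033 m, y = 3096311.720 m.

x 6084500 m, y 3096300 m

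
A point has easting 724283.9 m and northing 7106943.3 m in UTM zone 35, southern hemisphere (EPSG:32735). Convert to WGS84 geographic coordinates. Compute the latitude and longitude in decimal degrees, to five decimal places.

Zone 35S: λ₀ = 27°, k₀ = 0.9996, false easting 500000 m, false northing 10000000 m.
Meridian distance M = (N − FN)/k₀ = -2894214.4 m.
Inverse transverse Mercator on WGS84 gives φ = -26.13939961°, λ = 29.24339990°.

lat -26.13940°, lon 29.24340°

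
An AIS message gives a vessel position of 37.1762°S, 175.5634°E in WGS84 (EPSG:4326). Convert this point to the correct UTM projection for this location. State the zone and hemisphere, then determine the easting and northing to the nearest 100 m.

Longitude 175.5634° lies in the 6° band [174°, 180°), giving zone 60; latitude is south of the equator, so 60S.
Zone 60 central meridian λ₀ = 6×60 − 183 = 177°; Δλ = -1.4366°.
Transverse Mercator on WGS84 with k₀ = 0.9996 gives E = 372468.895 m, N = 5884614.668 m.

Zone 60S: E 372500 m, N 5884600 m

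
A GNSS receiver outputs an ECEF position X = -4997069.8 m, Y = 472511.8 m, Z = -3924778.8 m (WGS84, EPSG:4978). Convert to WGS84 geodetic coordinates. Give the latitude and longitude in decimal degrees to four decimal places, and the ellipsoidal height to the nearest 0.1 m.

lat -38.2097°, lon 174.5983°, h 1647.5 m

λ = atan2(Y, X) = 174.59829957°; p = √(X²+Y²) = 5019359.9 m.
Bowring's method on WGS84 (a = 6378137 m, b = 6356752.314 m) gives φ = -38.20970025°, h = 1647.487 m.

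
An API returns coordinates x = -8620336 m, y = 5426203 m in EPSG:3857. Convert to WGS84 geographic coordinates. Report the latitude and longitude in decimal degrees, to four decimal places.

R = 6378137 m. λ = x/R = -77.43779583°.
φ = 2·arctan(exp(y/R)) − 90° = 2·arctan(2.34140) − 90° = 43.74589702°.

lat 43.7459°, lon -77.4378°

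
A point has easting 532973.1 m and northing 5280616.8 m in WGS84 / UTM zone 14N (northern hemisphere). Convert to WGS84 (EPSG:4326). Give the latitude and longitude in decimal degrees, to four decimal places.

lat 47.6781°, lon -98.5607°

Zone 14N: λ₀ = -99°, k₀ = 0.9996, false easting 500000 m.
Meridian distance M = (N − FN)/k₀ = 5282729.9 m.
Inverse transverse Mercator on WGS84 gives φ = 47.67809958°, λ = -98.56070013°.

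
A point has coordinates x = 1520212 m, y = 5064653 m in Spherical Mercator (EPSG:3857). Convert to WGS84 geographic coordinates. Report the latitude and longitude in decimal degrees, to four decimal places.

R = 6378137 m. λ = x/R = 13.65629675°.
φ = 2·arctan(exp(y/R)) − 90° = 2·arctan(2.21237) − 90° = 41.35369898°.

lat 41.3537°, lon 13.6563°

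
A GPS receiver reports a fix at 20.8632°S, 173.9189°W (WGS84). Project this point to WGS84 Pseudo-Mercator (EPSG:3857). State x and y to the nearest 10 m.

x -19360560 m, y -2375570 m

Web Mercator is spherical with R = a = 6378137 m.
x = R·λ = 6378137 × -3.035457436 = -19360563.387 m.
y = R·ln tan(π/4 + φ/2) = 6378137 × -0.372455798 = -2375574.105 m.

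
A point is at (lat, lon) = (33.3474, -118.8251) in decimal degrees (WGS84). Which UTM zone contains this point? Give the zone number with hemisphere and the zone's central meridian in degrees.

Zone 11N, central meridian -117°

UTM zone = ⌊(λ + 180)/6⌋ + 1; -118.8251° ∈ [-120°, -114°) → zone 11.
Hemisphere: N (φ ≥ 0).
Central meridian λ₀ = 6×11 − 183 = -117°.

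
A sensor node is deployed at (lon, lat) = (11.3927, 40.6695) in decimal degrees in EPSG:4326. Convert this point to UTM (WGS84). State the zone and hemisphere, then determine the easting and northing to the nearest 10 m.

Longitude 11.3927° lies in the 6° band [6°, 12°), giving zone 32; latitude is north of the equator, so 32N.
Zone 32 central meridian λ₀ = 6×32 − 183 = 9°; Δλ = +2.3927°.
Transverse Mercator on WGS84 with k₀ = 0.9996 gives E = 702240.505 m, N = 4504822.345 m.

Zone 32N: E 702240 m, N 4504820 m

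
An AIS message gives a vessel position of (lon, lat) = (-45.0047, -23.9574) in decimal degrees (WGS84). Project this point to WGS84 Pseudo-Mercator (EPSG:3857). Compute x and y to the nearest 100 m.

Web Mercator is spherical with R = a = 6378137 m.
x = R·λ = 6378137 × -0.785480194 = -5009900.287 m.
y = R·ln tan(π/4 + φ/2) = 6378137 × -0.430880988 = -2748217.972 m.

x -5009900 m, y -2748200 m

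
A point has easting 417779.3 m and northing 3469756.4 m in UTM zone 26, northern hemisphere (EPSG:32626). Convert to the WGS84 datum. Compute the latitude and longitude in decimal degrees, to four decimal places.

lat 31.3594°, lon -27.8645°

Zone 26N: λ₀ = -27°, k₀ = 0.9996, false easting 500000 m.
Meridian distance M = (N − FN)/k₀ = 3471144.9 m.
Inverse transverse Mercator on WGS84 gives φ = 31.35939992°, λ = -27.86449998°.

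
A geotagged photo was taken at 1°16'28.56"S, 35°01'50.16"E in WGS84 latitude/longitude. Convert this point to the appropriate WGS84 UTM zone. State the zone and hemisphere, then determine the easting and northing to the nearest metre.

Zone 36S: E 725947 m, N 9859029 m

Longitude 35.0306° lies in the 6° band [30°, 36°), giving zone 36; latitude is south of the equator, so 36S.
Zone 36 central meridian λ₀ = 6×36 − 183 = 33°; Δλ = +2.0306°.
Transverse Mercator on WGS84 with k₀ = 0.9996 gives E = 725946.982 m, N = 9859029.079 m.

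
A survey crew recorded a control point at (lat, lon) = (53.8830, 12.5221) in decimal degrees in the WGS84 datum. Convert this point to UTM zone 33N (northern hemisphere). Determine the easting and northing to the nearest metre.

E 337135 m, N 5973350 m

Zone 33 central meridian λ₀ = 6×33 − 183 = 15°; Δλ = -2.4779°.
Transverse Mercator on WGS84 with k₀ = 0.9996 gives E = 337135.140 m, N = 5973349.990 m.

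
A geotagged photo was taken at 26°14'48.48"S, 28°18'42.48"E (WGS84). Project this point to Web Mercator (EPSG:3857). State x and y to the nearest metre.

x 3151655 m, y -3029680 m

Web Mercator is spherical with R = a = 6378137 m.
x = R·λ = 6378137 × 0.494134127 = 3151655.159 m.
y = R·ln tan(π/4 + φ/2) = 6378137 × -0.475010247 = -3029680.429 m.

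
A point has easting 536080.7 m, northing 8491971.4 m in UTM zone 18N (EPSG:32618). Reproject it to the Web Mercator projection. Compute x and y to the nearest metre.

x -8194762 m, y 13613651 m

Unproject from UTM 18N (λ₀ = -75°) → φ = 76.50510021°, λ = -73.61480114°.
Web Mercator (R = 6378137 m): x = -8194762.177 m, y = 13613651.393 m.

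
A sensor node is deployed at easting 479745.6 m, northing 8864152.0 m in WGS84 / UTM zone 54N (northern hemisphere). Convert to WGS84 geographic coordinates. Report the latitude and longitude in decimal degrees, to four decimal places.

lat 79.8422°, lon 139.9712°

Zone 54N: λ₀ = 141°, k₀ = 0.9996, false easting 500000 m.
Meridian distance M = (N − FN)/k₀ = 8867699.1 m.
Inverse transverse Mercator on WGS84 gives φ = 79.84219993°, λ = 139.97119952°.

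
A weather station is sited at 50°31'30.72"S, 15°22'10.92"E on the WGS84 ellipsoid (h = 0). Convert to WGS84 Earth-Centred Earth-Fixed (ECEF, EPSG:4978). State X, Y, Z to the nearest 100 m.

X 3917600 m, Y 1076900 m, Z -4900100 m

WGS84: a = 6378137 m, e² = 0.006694380; N(φ) = a/√(1−e²sin²φ) = 6390895.590 m.
X = (N+h)·cosφ·cosλ = 3917631.977 m; Y = (N+h)·cosφ·sinλ = 1076866.988 m; Z = (N(1−e²)+h)·sinφ = -4900135.154 m.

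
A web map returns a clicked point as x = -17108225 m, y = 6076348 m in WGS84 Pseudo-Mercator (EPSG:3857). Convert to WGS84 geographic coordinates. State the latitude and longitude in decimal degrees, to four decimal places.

R = 6378137 m. λ = x/R = -153.68580002°.
φ = 2·arctan(exp(y/R)) − 90° = 2·arctan(2.59266) − 90° = 47.81630042°.

lat 47.8163°, lon -153.6858°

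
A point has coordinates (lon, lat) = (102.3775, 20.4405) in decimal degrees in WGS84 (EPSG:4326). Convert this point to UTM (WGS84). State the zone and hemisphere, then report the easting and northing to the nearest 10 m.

Zone 48N: E 226370 m, N 2262420 m

Longitude 102.3775° lies in the 6° band [102°, 108°), giving zone 48; latitude is north of the equator, so 48N.
Zone 48 central meridian λ₀ = 6×48 − 183 = 105°; Δλ = -2.6225°.
Transverse Mercator on WGS84 with k₀ = 0.9996 gives E = 226371.228 m, N = 2262416.290 m.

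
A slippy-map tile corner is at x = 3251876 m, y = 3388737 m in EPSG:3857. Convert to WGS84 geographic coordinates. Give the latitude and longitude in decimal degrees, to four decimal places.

lat 29.1028°, lon 29.2121°

R = 6378137 m. λ = x/R = 29.21209913°.
φ = 2·arctan(exp(y/R)) − 90° = 2·arctan(1.70115) − 90° = 29.10280244°.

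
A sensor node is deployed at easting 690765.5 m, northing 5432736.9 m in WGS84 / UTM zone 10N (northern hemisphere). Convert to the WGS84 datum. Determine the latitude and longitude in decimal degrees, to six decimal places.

lat 49.018000°, lon -120.390801°

Zone 10N: λ₀ = -123°, k₀ = 0.9996, false easting 500000 m.
Meridian distance M = (N − FN)/k₀ = 5434910.9 m.
Inverse transverse Mercator on WGS84 gives φ = 49.01799995°, λ = -120.39080051°.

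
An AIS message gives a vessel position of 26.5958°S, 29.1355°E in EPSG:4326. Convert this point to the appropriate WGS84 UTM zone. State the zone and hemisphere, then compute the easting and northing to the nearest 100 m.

Longitude 29.1355° lies in the 6° band [24°, 30°), giving zone 35; latitude is south of the equator, so 35S.
Zone 35 central meridian λ₀ = 6×35 − 183 = 27°; Δλ = +2.1355°.
Transverse Mercator on WGS84 with k₀ = 0.9996 gives E = 712656.001 m, N = 7056557.594 m.

Zone 35S: E 712700 m, N 7056600 m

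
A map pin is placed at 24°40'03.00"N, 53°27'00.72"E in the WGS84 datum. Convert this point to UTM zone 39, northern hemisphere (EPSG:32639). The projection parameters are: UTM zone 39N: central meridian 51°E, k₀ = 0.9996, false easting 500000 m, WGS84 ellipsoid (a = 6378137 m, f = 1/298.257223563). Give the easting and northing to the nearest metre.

E 747960 m, N 2730345 m

Zone 39 central meridian λ₀ = 6×39 − 183 = 51°; Δλ = +2.4502°.
Transverse Mercator on WGS84 with k₀ = 0.9996 gives E = 747959.798 m, N = 2730344.971 m.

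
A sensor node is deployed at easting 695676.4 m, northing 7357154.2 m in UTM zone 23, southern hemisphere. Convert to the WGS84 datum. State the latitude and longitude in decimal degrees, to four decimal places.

Zone 23S: λ₀ = -45°, k₀ = 0.9996, false easting 500000 m, false northing 10000000 m.
Meridian distance M = (N − FN)/k₀ = -2643903.4 m.
Inverse transverse Mercator on WGS84 gives φ = -23.88519959°, λ = -43.07809964°.

lat -23.8852°, lon -43.0781°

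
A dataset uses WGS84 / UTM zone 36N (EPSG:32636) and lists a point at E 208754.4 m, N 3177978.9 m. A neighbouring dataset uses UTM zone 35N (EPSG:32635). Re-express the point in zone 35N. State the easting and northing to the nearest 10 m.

E 795000 m, N 3178070 m

UTM 36N → geographic: φ = 28.69630031°, λ = 30.01919996°.
UTM 35N (λ₀ = 27°) forward: E = 794999.422 m, N = 3178073.364 m.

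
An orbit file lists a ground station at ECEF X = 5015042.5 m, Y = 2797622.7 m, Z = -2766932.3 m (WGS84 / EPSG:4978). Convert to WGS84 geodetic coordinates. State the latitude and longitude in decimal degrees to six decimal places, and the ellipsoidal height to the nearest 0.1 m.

lat -25.876800°, lon 29.154800°, h 330.9 m

λ = atan2(Y, X) = 29.15479959°; p = √(X²+Y²) = 5742590.4 m.
Bowring's method on WGS84 (a = 6378137 m, b = 6356752.314 m) gives φ = -25.87679969°, h = 330.897 m.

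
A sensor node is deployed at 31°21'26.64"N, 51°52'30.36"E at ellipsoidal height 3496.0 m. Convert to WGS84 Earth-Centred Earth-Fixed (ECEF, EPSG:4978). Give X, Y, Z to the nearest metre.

X 3367464 m, Y 4290844 m, Z 3301615 m

WGS84: a = 6378137 m, e² = 0.006694380; N(φ) = a/√(1−e²sin²φ) = 6383925.923 m.
X = (N+h)·cosφ·cosλ = 3367463.736 m; Y = (N+h)·cosφ·sinλ = 4290844.046 m; Z = (N(1−e²)+h)·sinφ = 3301614.853 m.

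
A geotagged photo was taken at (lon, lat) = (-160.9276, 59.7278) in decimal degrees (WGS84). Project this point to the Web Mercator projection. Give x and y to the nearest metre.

x -17914378 m, y 8339383 m

Web Mercator is spherical with R = a = 6378137 m.
x = R·λ = 6378137 × -2.808716477 = -17914378.487 m.
y = R·ln tan(π/4 + φ/2) = 6378137 × 1.307495168 = 8339383.310 m.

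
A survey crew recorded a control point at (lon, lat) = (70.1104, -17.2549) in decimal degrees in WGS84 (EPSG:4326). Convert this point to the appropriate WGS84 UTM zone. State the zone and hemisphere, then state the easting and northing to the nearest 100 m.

Longitude 70.1104° lies in the 6° band [66°, 72°), giving zone 42; latitude is south of the equator, so 42S.
Zone 42 central meridian λ₀ = 6×42 − 183 = 69°; Δλ = +1.1104°.
Transverse Mercator on WGS84 with k₀ = 0.9996 gives E = 618039.759 m, N = 8091906.989 m.

Zone 42S: E 618000 m, N 8091900 m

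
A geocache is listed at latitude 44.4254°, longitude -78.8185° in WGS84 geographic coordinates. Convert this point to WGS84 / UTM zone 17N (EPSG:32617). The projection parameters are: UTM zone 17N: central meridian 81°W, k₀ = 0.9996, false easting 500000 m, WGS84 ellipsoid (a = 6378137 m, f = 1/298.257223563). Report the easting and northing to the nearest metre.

Zone 17 central meridian λ₀ = 6×17 − 183 = -81°; Δλ = +2.1815°.
Transverse Mercator on WGS84 with k₀ = 0.9996 gives E = 673646.236 m, N = 4921437.364 m.

E 673646 m, N 4921437 m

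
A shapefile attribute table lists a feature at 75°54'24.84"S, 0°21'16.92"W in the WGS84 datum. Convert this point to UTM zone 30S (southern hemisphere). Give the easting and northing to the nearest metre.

Zone 30 central meridian λ₀ = 6×30 − 183 = -3°; Δλ = +2.6453°.
Transverse Mercator on WGS84 with k₀ = 0.9996 gives E = 571879.319 m, N = 1573593.312 m.

E 571879 m, N 1573593 m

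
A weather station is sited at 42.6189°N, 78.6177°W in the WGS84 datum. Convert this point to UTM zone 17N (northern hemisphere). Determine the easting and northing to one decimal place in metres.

Zone 17 central meridian λ₀ = 6×17 − 183 = -81°; Δλ = +2.3823°.
Transverse Mercator on WGS84 with k₀ = 0.9996 gives E = 695377.862 m, N = 4721246.859 m.

E 695377.9 m, N 4721246.9 m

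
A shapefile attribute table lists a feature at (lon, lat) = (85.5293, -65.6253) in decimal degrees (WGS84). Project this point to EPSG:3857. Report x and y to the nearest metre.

Web Mercator is spherical with R = a = 6378137 m.
x = R·λ = 6378137 × 1.492767892 = 9521078.124 m.
y = R·ln tan(π/4 + φ/2) = 6378137 × -1.532585400 = -9775039.645 m.

x 9521078 m, y -9775040 m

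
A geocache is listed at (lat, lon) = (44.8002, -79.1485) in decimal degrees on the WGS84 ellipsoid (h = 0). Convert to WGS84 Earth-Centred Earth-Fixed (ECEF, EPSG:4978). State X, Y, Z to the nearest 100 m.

X 853500 m, Y -4452200 m, Z 4471600 m

WGS84: a = 6378137 m, e² = 0.006694380; N(φ) = a/√(1−e²sin²φ) = 6388763.470 m.
X = (N+h)·cosφ·cosλ = 853451.128 m; Y = (N+h)·cosφ·sinλ = -4452201.999 m; Z = (N(1−e²)+h)·sinφ = 4471620.651 m.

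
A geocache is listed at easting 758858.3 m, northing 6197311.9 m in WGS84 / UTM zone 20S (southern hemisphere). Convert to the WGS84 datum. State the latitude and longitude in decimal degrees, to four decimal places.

Zone 20S: λ₀ = -63°, k₀ = 0.9996, false easting 500000 m, false northing 10000000 m.
Meridian distance M = (N − FN)/k₀ = -3804209.8 m.
Inverse transverse Mercator on WGS84 gives φ = -34.33320002°, λ = -60.18630019°.

lat -34.3332°, lon -60.1863°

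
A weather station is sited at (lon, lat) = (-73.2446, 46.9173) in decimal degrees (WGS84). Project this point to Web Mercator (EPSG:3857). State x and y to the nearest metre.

x -8153552 m, y 5928586 m

Web Mercator is spherical with R = a = 6378137 m.
x = R·λ = 6378137 × -1.278359429 = -8153551.575 m.
y = R·ln tan(π/4 + φ/2) = 6378137 × 0.929516842 = 5928585.759 m.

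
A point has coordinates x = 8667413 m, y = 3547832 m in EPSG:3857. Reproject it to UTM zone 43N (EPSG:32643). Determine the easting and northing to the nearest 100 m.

E 775000 m, N 3360400 m

Web Mercator inverse (R = 6378137 m) → φ = 30.34389985°, λ = 77.86069572°.
UTM 43N forward: E = 775007.551 m, N = 3360363.361 m.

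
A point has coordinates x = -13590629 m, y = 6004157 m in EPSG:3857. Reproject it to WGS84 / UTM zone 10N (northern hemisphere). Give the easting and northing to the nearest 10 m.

Web Mercator inverse (R = 6378137 m) → φ = 47.37899740°, λ = -122.08669751°.
UTM 10N forward: E = 568941.592 m, N = 5247686.459 m.

E 568940 m, N 5247690 m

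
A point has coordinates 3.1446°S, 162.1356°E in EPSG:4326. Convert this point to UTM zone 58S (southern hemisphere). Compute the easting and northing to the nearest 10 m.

Zone 58 central meridian λ₀ = 6×58 − 183 = 165°; Δλ = -2.8644°.
Transverse Mercator on WGS84 with k₀ = 0.9996 gives E = 181607.975 m, N = 9651986.854 m.

E 181610 m, N 9651990 m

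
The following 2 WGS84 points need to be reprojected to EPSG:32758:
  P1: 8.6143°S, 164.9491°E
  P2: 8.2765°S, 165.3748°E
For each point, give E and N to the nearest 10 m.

UTM zone 58S: λ₀ = 165°, k₀ = 0.9996.
P1 (-8.6143°, 164.9491°) → (494399.577, 9047788.928) m.
P2 (-8.2765°, 165.3748°) → (541274.633, 9085115.006) m.

P1: E 494400 m, N 9047790 m; P2: E 541270 m, N 9085120 m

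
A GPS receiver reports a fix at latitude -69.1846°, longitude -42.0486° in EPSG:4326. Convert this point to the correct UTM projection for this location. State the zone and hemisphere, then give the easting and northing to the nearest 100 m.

Zone 23S: E 617000 m, N 2322200 m

Longitude -42.0486° lies in the 6° band [-48°, -42°), giving zone 23; latitude is south of the equator, so 23S.
Zone 23 central meridian λ₀ = 6×23 − 183 = -45°; Δλ = +2.9514°.
Transverse Mercator on WGS84 with k₀ = 0.9996 gives E = 617009.770 m, N = 2322236.143 m.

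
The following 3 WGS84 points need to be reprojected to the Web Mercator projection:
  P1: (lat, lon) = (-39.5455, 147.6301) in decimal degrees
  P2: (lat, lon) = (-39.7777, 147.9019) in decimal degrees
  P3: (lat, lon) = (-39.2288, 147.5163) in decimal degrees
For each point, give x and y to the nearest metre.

P1: x 16434108 m, y -4800114 m; P2: x 16464364 m, y -4833691 m; P3: x 16421439 m, y -4754498 m

Web Mercator: x = R·λ, y = R·ln tan(π/4+φ/2), R = 6378137 m.
P1 (-39.5455°, 147.6301°) → (16434107.558, -4800113.730) m.
P2 (-39.7777°, 147.9019°) → (16464364.195, -4833690.639) m.
P3 (-39.2288°, 147.5163°) → (16421439.400, -4754498.402) m.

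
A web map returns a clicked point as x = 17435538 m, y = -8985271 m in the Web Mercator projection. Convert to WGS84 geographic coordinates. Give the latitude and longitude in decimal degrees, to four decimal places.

R = 6378137 m. λ = x/R = 156.62610272°.
φ = 2·arctan(exp(y/R)) − 90° = 2·arctan(0.24445) − 90° = -62.52730048°.

lat -62.5273°, lon 156.6261°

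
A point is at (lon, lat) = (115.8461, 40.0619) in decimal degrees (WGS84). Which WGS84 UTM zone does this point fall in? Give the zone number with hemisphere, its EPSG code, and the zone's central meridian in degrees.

UTM zone = ⌊(λ + 180)/6⌋ + 1; 115.8461° ∈ [114°, 120°) → zone 50.
Hemisphere: N (φ ≥ 0).
Central meridian λ₀ = 6×50 − 183 = 117°.
EPSG code: 32650.

Zone 50N (EPSG:32650), central meridian 117°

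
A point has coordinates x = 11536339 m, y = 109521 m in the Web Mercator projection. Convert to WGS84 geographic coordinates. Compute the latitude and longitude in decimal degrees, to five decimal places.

R = 6378137 m. λ = x/R = 103.63269646°.
φ = 2·arctan(exp(y/R)) − 90° = 2·arctan(1.01732) − 90° = 0.98379554°.

lat 0.98380°, lon 103.63270°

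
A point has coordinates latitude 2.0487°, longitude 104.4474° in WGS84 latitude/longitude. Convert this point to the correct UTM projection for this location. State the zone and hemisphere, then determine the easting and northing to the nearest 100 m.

Zone 48N: E 438500 m, N 226500 m

Longitude 104.4474° lies in the 6° band [102°, 108°), giving zone 48; latitude is north of the equator, so 48N.
Zone 48 central meridian λ₀ = 6×48 − 183 = 105°; Δλ = -0.5526°.
Transverse Mercator on WGS84 with k₀ = 0.9996 gives E = 438547.540 m, N = 226454.469 m.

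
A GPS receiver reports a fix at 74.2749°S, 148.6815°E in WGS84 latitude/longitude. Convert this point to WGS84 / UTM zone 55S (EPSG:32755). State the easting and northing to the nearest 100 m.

Zone 55 central meridian λ₀ = 6×55 − 183 = 147°; Δλ = +1.6815°.
Transverse Mercator on WGS84 with k₀ = 0.9996 gives E = 550862.420 m, N = 1756574.207 m.

E 550900 m, N 1756600 m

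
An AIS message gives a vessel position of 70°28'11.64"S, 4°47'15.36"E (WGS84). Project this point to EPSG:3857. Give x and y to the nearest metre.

x 532953 m, y -11223408 m

Web Mercator is spherical with R = a = 6378137 m.
x = R·λ = 6378137 × 0.083559383 = 532953.194 m.
y = R·ln tan(π/4 + φ/2) = 6378137 × -1.759668729 = -11223408.227 m.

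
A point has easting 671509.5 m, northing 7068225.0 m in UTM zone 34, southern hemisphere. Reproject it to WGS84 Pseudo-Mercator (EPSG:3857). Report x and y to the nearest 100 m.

x 2529300 m, y -3060700 m

Unproject from UTM 34S (λ₀ = 21°) → φ = -26.49609998°, λ = 22.72090021°.
Web Mercator (R = 6378137 m): x = 2529279.042 m, y = -3060655.930 m.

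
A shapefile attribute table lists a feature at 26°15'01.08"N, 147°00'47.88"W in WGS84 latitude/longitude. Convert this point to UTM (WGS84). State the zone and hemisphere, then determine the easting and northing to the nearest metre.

Longitude -147.0133° lies in the 6° band [-150°, -144°), giving zone 6; latitude is north of the equator, so 6N.
Zone 6 central meridian λ₀ = 6×6 − 183 = -147°; Δλ = -0.0133°.
Transverse Mercator on WGS84 with k₀ = 0.9996 gives E = 498671.800 m, N = 2903403.530 m.

Zone 6N: E 498672 m, N 2903404 m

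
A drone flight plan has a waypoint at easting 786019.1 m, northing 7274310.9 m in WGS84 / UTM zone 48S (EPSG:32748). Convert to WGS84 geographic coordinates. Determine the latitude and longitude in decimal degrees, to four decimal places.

lat -24.6189°, lon 107.8250°

Zone 48S: λ₀ = 105°, k₀ = 0.9996, false easting 500000 m, false northing 10000000 m.
Meridian distance M = (N − FN)/k₀ = -2726779.8 m.
Inverse transverse Mercator on WGS84 gives φ = -24.61889963°, λ = 107.82499966°.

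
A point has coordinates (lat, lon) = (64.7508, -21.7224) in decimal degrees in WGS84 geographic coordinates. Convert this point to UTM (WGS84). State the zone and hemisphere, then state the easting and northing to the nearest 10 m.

Zone 27N: E 465620 m, N 7180880 m

Longitude -21.7224° lies in the 6° band [-24°, -18°), giving zone 27; latitude is north of the equator, so 27N.
Zone 27 central meridian λ₀ = 6×27 − 183 = -21°; Δλ = -0.7224°.
Transverse Mercator on WGS84 with k₀ = 0.9996 gives E = 465617.576 m, N = 7180878.252 m.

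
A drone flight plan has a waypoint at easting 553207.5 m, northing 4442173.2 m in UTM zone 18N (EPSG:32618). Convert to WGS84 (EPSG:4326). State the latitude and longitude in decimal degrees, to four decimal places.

lat 40.1282°, lon -74.3755°

Zone 18N: λ₀ = -75°, k₀ = 0.9996, false easting 500000 m.
Meridian distance M = (N − FN)/k₀ = 4443950.8 m.
Inverse transverse Mercator on WGS84 gives φ = 40.12819989°, λ = -74.37549988°.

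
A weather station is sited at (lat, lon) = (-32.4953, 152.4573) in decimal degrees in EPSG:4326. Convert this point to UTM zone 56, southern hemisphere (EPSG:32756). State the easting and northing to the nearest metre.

E 449016 m, N 6404532 m

Zone 56 central meridian λ₀ = 6×56 − 183 = 153°; Δλ = -0.5427°.
Transverse Mercator on WGS84 with k₀ = 0.9996 gives E = 449016.236 m, N = 6404532.167 m.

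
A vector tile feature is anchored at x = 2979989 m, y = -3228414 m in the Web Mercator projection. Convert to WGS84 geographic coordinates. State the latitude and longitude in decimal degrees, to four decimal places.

lat -27.8368°, lon 26.7697°

R = 6378137 m. λ = x/R = 26.76969665°.
φ = 2·arctan(exp(y/R)) − 90° = 2·arctan(0.60280) − 90° = -27.83680365°.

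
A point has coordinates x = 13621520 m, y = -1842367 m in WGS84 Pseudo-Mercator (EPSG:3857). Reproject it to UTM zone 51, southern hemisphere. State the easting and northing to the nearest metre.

Web Mercator inverse (R = 6378137 m) → φ = -16.32479800°, λ = 122.36419609°.
UTM 51S forward: E = 432084.137 m, N = 8195030.812 m.

E 432084 m, N 8195031 m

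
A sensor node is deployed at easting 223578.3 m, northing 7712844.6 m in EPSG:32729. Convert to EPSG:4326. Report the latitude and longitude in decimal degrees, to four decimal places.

Zone 29S: λ₀ = -9°, k₀ = 0.9996, false easting 500000 m, false northing 10000000 m.
Meridian distance M = (N − FN)/k₀ = -2288070.6 m.
Inverse transverse Mercator on WGS84 gives φ = -20.66339972°, λ = -11.65310038°.

lat -20.6634°, lon -11.6531°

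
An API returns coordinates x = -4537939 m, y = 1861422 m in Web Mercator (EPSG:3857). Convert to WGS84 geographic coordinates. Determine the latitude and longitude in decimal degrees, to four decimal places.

R = 6378137 m. λ = x/R = -40.76499962°.
φ = 2·arctan(exp(y/R)) − 90° = 2·arctan(1.33889) − 90° = 16.48900170°.

lat 16.4890°, lon -40.7650°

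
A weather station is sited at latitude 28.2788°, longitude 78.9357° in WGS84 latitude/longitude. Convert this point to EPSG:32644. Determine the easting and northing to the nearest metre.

Zone 44 central meridian λ₀ = 6×44 − 183 = 81°; Δλ = -2.0643°.
Transverse Mercator on WGS84 with k₀ = 0.9996 gives E = 297533.290 m, N = 3129815.548 m.

E 297533 m, N 3129816 m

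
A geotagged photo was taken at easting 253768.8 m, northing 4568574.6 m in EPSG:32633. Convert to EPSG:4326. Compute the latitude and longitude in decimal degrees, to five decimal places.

lat 41.23110°, lon 12.06210°

Zone 33N: λ₀ = 15°, k₀ = 0.9996, false easting 500000 m.
Meridian distance M = (N − FN)/k₀ = 4570402.8 m.
Inverse transverse Mercator on WGS84 gives φ = 41.23109971°, λ = 12.06210008°.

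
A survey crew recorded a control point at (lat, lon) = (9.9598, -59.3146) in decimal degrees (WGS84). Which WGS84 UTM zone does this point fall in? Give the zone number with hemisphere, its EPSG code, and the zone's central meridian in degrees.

UTM zone = ⌊(λ + 180)/6⌋ + 1; -59.3146° ∈ [-60°, -54°) → zone 21.
Hemisphere: N (φ ≥ 0).
Central meridian λ₀ = 6×21 − 183 = -57°.
EPSG code: 32621.

Zone 21N (EPSG:32621), central meridian -57°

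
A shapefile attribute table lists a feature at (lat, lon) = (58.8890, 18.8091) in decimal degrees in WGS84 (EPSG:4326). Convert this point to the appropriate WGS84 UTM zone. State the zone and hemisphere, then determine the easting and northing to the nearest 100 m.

Zone 34N: E 373700 m, N 6529800 m

Longitude 18.8091° lies in the 6° band [18°, 24°), giving zone 34; latitude is north of the equator, so 34N.
Zone 34 central meridian λ₀ = 6×34 − 183 = 21°; Δλ = -2.1909°.
Transverse Mercator on WGS84 with k₀ = 0.9996 gives E = 373737.190 m, N = 6529759.426 m.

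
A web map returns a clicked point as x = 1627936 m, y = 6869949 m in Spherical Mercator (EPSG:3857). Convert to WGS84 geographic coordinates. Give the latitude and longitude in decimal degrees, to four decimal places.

lat 52.3845°, lon 14.6240°

R = 6378137 m. λ = x/R = 14.62399790°.
φ = 2·arctan(exp(y/R)) − 90° = 2·arctan(2.93618) − 90° = 52.38450102°.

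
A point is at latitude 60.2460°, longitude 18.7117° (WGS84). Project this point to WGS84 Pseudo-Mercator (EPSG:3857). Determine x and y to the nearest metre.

x 2082977 m, y 8454712 m

Web Mercator is spherical with R = a = 6378137 m.
x = R·λ = 6378137 × 0.326580774 = 2082976.916 m.
y = R·ln tan(π/4 + φ/2) = 6378137 × 1.325577032 = 8454711.912 m.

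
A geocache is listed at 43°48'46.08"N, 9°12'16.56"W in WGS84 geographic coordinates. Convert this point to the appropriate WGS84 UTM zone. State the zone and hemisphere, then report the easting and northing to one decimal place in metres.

Zone 29N: E 483544.9 m, N 4851101.6 m

Longitude -9.2046° lies in the 6° band [-12°, -6°), giving zone 29; latitude is north of the equator, so 29N.
Zone 29 central meridian λ₀ = 6×29 − 183 = -9°; Δλ = -0.2046°.
Transverse Mercator on WGS84 with k₀ = 0.9996 gives E = 483544.888 m, N = 4851101.631 m.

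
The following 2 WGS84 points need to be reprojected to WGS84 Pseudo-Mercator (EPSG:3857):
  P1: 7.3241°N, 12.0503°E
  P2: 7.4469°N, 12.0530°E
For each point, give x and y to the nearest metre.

P1: x 1341433 m, y 817545 m; P2: x 1341734 m, y 831329 m

Web Mercator: x = R·λ, y = R·ln tan(π/4+φ/2), R = 6378137 m.
P1 (7.3241°, 12.0503°) → (1341433.260, 817544.629) m.
P2 (7.4469°, 12.0530°) → (1341733.823, 831329.024) m.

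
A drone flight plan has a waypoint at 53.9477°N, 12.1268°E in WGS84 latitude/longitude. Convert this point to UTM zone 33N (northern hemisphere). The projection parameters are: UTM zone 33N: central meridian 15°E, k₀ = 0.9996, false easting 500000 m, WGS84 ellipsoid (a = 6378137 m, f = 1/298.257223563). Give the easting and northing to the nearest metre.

E 311451 m, N 5981526 m

Zone 33 central meridian λ₀ = 6×33 − 183 = 15°; Δλ = -2.8732°.
Transverse Mercator on WGS84 with k₀ = 0.9996 gives E = 311451.312 m, N = 5981526.261 m.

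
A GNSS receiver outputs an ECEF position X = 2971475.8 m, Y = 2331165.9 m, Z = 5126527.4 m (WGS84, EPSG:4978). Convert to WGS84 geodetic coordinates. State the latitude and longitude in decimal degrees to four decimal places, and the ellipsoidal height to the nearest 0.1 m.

lat 53.8040°, lon 38.1147°, h 3267.0 m

λ = atan2(Y, X) = 38.11469904°; p = √(X²+Y²) = 3776771.5 m.
Bowring's method on WGS84 (a = 6378137 m, b = 6356752.314 m) gives φ = 53.80400014°, h = 3267.038 m.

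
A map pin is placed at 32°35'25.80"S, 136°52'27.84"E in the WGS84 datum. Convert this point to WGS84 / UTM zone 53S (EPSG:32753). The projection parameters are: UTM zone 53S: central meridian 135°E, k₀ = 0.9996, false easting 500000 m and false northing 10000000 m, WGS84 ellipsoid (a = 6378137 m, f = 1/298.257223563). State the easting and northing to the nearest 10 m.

E 675920 m, N 6392560 m

Zone 53 central meridian λ₀ = 6×53 − 183 = 135°; Δλ = +1.8744°.
Transverse Mercator on WGS84 with k₀ = 0.9996 gives E = 675916.297 m, N = 6392558.527 m.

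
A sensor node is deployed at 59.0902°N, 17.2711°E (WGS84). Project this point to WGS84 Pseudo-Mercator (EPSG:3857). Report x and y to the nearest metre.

x 1922610 m, y 8199908 m

Web Mercator is spherical with R = a = 6378137 m.
x = R·λ = 6378137 × 0.301437560 = 1922610.057 m.
y = R·ln tan(π/4 + φ/2) = 6378137 × 1.285627474 = 8199908.160 m.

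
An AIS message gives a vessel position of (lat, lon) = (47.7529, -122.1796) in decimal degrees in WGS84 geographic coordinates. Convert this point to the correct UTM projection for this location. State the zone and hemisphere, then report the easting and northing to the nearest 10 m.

Zone 10N: E 561490 m, N 5289160 m

Longitude -122.1796° lies in the 6° band [-126°, -120°), giving zone 10; latitude is north of the equator, so 10N.
Zone 10 central meridian λ₀ = 6×10 − 183 = -123°; Δλ = +0.8204°.
Transverse Mercator on WGS84 with k₀ = 0.9996 gives E = 561489.619 m, N = 5289162.568 m.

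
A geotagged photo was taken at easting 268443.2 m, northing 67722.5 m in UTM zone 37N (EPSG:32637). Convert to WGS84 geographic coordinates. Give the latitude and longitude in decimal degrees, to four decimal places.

lat 0.6123°, lon 36.9194°

Zone 37N: λ₀ = 39°, k₀ = 0.9996, false easting 500000 m.
Meridian distance M = (N − FN)/k₀ = 67749.6 m.
Inverse transverse Mercator on WGS84 gives φ = 0.61229984°, λ = 36.91939986°.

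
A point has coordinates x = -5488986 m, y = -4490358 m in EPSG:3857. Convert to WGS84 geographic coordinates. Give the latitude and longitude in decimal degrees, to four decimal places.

R = 6378137 m. λ = x/R = -49.30840018°.
φ = 2·arctan(exp(y/R)) − 90° = 2·arctan(0.49459) − 90° = -37.36679965°.

lat -37.3668°, lon -49.3084°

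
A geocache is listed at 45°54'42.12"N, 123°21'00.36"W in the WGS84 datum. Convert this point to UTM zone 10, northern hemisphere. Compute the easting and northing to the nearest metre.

E 472848 m, N 5084296 m

Zone 10 central meridian λ₀ = 6×10 − 183 = -123°; Δλ = -0.3501°.
Transverse Mercator on WGS84 with k₀ = 0.9996 gives E = 472847.862 m, N = 5084296.417 m.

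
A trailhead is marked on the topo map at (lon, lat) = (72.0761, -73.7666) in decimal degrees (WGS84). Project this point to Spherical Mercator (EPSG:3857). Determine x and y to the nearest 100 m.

x 8023500 m, y -12421900 m

Web Mercator is spherical with R = a = 6378137 m.
x = R·λ = 6378137 × 1.257965257 = 8023474.750 m.
y = R·ln tan(π/4 + φ/2) = 6378137 × -1.947582313 = -12421946.814 m.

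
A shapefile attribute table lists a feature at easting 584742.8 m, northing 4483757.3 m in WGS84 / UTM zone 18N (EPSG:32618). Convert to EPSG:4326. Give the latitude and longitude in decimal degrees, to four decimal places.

Zone 18N: λ₀ = -75°, k₀ = 0.9996, false easting 500000 m.
Meridian distance M = (N − FN)/k₀ = 4485551.5 m.
Inverse transverse Mercator on WGS84 gives φ = 40.50020010°, λ = -73.99989954°.

lat 40.5002°, lon -73.9999°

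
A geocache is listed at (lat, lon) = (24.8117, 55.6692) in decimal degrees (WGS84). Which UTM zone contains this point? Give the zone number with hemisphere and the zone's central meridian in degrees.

Zone 40N, central meridian 57°

UTM zone = ⌊(λ + 180)/6⌋ + 1; 55.6692° ∈ [54°, 60°) → zone 40.
Hemisphere: N (φ ≥ 0).
Central meridian λ₀ = 6×40 − 183 = 57°.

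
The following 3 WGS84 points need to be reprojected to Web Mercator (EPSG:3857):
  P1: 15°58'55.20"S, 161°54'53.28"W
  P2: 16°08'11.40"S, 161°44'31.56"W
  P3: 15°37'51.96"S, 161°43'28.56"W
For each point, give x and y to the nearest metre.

Web Mercator: x = R·λ, y = R·ln tan(π/4+φ/2), R = 6378137 m.
P1 (-15.9820°, -161.9148°) → (-18024273.088, -1802638.359) m.
P2 (-16.1365°, -161.7421°) → (-18005048.212, -1820535.648) m.
P3 (-15.6311°, -161.7246°) → (-18003100.121, -1762041.172) m.

P1: x -18024273 m, y -1802638 m; P2: x -18005048 m, y -1820536 m; P3: x -18003100 m, y -1762041 m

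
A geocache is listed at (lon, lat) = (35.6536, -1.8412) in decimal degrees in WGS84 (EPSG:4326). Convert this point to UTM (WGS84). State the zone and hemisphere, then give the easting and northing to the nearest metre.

Zone 36S: E 795234 m, N 9796272 m

Longitude 35.6536° lies in the 6° band [30°, 36°), giving zone 36; latitude is south of the equator, so 36S.
Zone 36 central meridian λ₀ = 6×36 − 183 = 33°; Δλ = +2.6536°.
Transverse Mercator on WGS84 with k₀ = 0.9996 gives E = 795233.870 m, N = 9796271.595 m.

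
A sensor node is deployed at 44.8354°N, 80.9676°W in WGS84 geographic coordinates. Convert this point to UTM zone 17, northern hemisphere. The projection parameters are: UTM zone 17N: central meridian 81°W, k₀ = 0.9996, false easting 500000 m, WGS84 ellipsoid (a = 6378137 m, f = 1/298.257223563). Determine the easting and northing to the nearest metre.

E 502561 m, N 4964666 m

Zone 17 central meridian λ₀ = 6×17 − 183 = -81°; Δλ = +0.0324°.
Transverse Mercator on WGS84 with k₀ = 0.9996 gives E = 502560.916 m, N = 4964666.202 m.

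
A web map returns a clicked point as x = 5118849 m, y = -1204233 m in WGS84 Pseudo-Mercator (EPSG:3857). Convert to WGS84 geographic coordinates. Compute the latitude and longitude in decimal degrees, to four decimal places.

R = 6378137 m. λ = x/R = 45.98340294°.
φ = 2·arctan(exp(y/R)) − 90° = 2·arctan(0.82795) − 90° = -10.75410408°.

lat -10.7541°, lon 45.9834°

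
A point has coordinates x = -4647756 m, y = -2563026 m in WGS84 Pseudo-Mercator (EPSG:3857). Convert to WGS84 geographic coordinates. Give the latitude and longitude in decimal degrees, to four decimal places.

R = 6378137 m. λ = x/R = -41.75150252°.
φ = 2·arctan(exp(y/R)) − 90° = 2·arctan(0.66908) − 90° = -22.42829956°.

lat -22.4283°, lon -41.7515°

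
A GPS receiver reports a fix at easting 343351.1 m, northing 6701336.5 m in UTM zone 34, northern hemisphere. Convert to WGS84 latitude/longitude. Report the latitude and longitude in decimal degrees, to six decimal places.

lat 60.417900°, lon 18.155000°

Zone 34N: λ₀ = 21°, k₀ = 0.9996, false easting 500000 m.
Meridian distance M = (N − FN)/k₀ = 6704018.1 m.
Inverse transverse Mercator on WGS84 gives φ = 60.41790008°, λ = 18.15500004°.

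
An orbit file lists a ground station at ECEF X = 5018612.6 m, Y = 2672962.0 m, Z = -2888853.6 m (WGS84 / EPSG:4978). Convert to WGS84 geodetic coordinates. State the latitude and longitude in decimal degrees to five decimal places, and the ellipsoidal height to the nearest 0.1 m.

λ = atan2(Y, X) = 28.04020002°; p = √(X²+Y²) = 5686053.0 m.
Bowring's method on WGS84 (a = 6378137 m, b = 6356752.314 m) gives φ = -27.08890031°, h = 4094.694 m.

lat -27.08890°, lon 28.04020°, h 4094.7 m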